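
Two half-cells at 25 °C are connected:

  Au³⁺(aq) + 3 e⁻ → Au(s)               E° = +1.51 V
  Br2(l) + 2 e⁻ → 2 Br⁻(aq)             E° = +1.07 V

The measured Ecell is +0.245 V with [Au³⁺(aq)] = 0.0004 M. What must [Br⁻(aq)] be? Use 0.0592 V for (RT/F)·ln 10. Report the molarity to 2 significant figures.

Au³⁺/Au is the cathode (higher E°); E°cell = +1.51 − (+1.07) = +0.44 V with n = 6.
Since E = E° − (0.0592/n)·log Q, log Q = n(E° − E)/0.0592 = 19.764.
Balancing electrons gives 2 Au³⁺(aq) + 6 Br⁻(aq) → 2 Au(s) + 3 Br2(l); thus Q = 1 / ([Au³⁺(aq)]^2·[Br⁻(aq)]^6).
Solving for the unknown gives log [Br⁻(aq)] = −2.161, so [Br⁻(aq)] ≈ 0.0069 M.

0.0069 M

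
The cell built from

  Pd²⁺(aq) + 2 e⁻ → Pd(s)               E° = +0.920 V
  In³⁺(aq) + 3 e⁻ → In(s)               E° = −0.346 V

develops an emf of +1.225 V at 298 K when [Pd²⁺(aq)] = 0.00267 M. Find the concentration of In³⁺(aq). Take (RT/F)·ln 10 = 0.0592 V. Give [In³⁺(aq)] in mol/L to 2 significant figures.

Pd²⁺/Pd is the cathode (higher E°); E°cell = +0.920 − (−0.346) = +1.266 V with n = 6.
From the Nernst equation, log Q = n(E° − E)/0.0592 = 6·(+1.266 − (+1.225))/0.0592 = 4.155.
For 3 Pd²⁺(aq) + 2 In(s) → 3 Pd(s) + 2 In³⁺(aq), the reaction quotient is Q = [In³⁺(aq)]^2 / [Pd²⁺(aq)]^3.
Isolating [In³⁺(aq)] in Q = 10^{4.155} yields log [In³⁺(aq)] = −1.783, i.e. 0.016 M.

0.016 M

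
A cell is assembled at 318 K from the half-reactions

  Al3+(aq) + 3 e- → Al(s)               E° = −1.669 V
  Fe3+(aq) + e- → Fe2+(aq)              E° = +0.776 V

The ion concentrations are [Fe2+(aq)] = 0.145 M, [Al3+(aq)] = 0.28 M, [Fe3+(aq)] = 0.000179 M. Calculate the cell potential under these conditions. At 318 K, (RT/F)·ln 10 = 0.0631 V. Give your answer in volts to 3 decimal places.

Since E°(Fe³⁺/Fe²⁺) > E°(Al³⁺/Al), Fe³⁺/Fe²⁺ serves as the cathode.
The standard potential is +0.776 − (−1.669) = +2.445 V and the balanced reaction transfers n = 3 electrons.
For the overall reaction 3 Fe3+(aq) + Al(s) → 3 Fe2+(aq) + Al3+(aq), Q = ([Fe2+(aq)]^3·[Al3+(aq)]) / [Fe3+(aq)]^3 = 1.49×10^8, giving log Q = 8.173.
E = E° − (0.0631/n)·log Q = +2.445 − (0.0631/3)(8.173) = +2.273 V.

+2.273 V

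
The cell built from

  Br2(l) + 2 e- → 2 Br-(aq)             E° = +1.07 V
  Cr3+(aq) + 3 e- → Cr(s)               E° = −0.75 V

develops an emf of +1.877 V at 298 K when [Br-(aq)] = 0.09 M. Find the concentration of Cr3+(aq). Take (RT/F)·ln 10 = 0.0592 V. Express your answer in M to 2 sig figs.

With Br₂/Br⁻ at the cathode and Cr³⁺/Cr at the anode, E°cell = +1.07 − (−0.75) = +1.82 V (n = 6).
From the Nernst equation, log Q = n(E° − E)/0.0592 = 6·(+1.82 − (+1.877))/0.0592 = −5.777.
The balanced reaction is 3 Br2(l) + 2 Cr(s) → 6 Br-(aq) + 2 Cr3+(aq), so Q = [Br-(aq)]^6·[Cr3+(aq)]^2.
Substituting the known concentrations and solving, log [Cr3+(aq)] = 0.249 and [Cr3+(aq)] = 1.8 M.

1.8 M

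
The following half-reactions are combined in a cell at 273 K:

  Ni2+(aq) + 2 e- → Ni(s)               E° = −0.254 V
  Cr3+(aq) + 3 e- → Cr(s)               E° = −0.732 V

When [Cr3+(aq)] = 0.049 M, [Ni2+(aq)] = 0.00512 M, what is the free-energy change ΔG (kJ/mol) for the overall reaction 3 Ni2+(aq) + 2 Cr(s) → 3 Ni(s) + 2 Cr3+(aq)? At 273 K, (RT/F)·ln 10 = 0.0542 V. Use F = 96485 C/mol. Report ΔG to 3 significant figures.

−254 kJ/mol

E°cell = −0.254 − (−0.732) = +0.478 V; the balanced reaction transfers n = 6 electrons.
Q = [Cr3+(aq)]^2 / [Ni2+(aq)]^3 = 1.79×10^4, so log Q = 4.253 and E = +0.478 − (0.0542/6)(4.253) = +0.4396 V.
Finally ΔG = −nFE = −(6)(96485 C/mol)(+0.4396 V) = −254 kJ/mol.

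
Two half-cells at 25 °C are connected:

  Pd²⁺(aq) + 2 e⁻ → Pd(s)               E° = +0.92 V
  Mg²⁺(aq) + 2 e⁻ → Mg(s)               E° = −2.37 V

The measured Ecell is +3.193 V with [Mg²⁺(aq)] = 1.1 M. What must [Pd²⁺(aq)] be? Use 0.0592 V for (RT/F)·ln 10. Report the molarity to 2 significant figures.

With Pd²⁺/Pd at the cathode and Mg²⁺/Mg at the anode, E°cell = +0.92 − (−2.37) = +3.29 V (n = 2).
Since E = E° − (0.0592/n)·log Q, log Q = n(E° − E)/0.0592 = 3.277.
For Pd²⁺(aq) + Mg(s) → Pd(s) + Mg²⁺(aq), the reaction quotient is Q = [Mg²⁺(aq)] / [Pd²⁺(aq)].
Substituting the known concentrations and solving, log [Pd²⁺(aq)] = −3.236 and [Pd²⁺(aq)] = 0.00058 M.

0.00058 M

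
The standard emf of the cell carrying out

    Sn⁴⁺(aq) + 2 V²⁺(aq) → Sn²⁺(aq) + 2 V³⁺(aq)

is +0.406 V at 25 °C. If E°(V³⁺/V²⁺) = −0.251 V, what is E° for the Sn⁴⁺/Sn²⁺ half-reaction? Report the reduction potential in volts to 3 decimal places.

+0.155 V

In the reaction as written the Sn⁴⁺/Sn²⁺ couple is reduced (cathode) and V³⁺/V²⁺ is oxidized (anode), so E°cell = E°(Sn⁴⁺/Sn²⁺) − E°(V³⁺/V²⁺).
E°(Sn⁴⁺/Sn²⁺) = E°cell + E°(anode) = +0.406 + (−0.251) = +0.155 V.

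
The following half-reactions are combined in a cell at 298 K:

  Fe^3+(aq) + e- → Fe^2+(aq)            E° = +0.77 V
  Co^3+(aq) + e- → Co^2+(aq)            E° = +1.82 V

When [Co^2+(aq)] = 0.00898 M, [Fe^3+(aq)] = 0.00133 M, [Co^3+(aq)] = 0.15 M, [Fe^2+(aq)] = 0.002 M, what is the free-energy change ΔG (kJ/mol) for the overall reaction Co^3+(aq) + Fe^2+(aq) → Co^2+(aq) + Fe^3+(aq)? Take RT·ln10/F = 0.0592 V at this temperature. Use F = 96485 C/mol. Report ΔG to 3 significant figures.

−109 kJ/mol

E°cell = +1.82 − (+0.77) = +1.05 V; the balanced reaction transfers n = 1 electron.
The reaction quotient is ([Co^2+(aq)]·[Fe^3+(aq)]) / ([Co^3+(aq)]·[Fe^2+(aq)]) = 0.0398; by Nernst, E = +1.05 − (0.0592/1)(−1.400) = +1.1329 V.
Then ΔG = −nFE = −1 × 96485 × +1.1329 J/mol = −109 kJ/mol.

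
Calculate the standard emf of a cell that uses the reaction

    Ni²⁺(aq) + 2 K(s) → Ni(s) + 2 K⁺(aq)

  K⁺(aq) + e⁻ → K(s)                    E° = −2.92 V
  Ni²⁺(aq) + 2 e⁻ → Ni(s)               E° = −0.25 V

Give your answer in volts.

In the reaction as written, Ni²⁺(aq) is reduced (cathode) and K⁺(aq) is produced by oxidation at the anode.
E°cell = E°(cathode) − E°(anode) = −0.25 − (−2.92) = +2.67 V.

+2.67 V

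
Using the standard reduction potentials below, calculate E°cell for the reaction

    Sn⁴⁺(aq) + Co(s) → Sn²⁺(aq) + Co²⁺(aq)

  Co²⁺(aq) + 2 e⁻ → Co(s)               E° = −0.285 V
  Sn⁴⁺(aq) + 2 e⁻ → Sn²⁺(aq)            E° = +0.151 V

+0.436 V

In the reaction as written, Sn⁴⁺(aq) is reduced (cathode) and Co²⁺(aq) is produced by oxidation at the anode.
E°cell = E°(cathode) − E°(anode) = +0.151 − (−0.285) = +0.436 V.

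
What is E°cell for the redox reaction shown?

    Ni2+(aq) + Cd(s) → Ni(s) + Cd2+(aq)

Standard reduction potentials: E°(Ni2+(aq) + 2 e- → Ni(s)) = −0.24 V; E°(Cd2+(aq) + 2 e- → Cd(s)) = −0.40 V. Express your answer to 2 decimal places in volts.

+0.16 V

Ni2+(aq) gains electrons, so the Ni²⁺/Ni couple is the cathode; the Cd²⁺/Cd couple is the anode.
E°cell = E°(cathode) − E°(anode) = −0.24 − (−0.40) = +0.16 V.
The positive value indicates the reaction is spontaneous as written.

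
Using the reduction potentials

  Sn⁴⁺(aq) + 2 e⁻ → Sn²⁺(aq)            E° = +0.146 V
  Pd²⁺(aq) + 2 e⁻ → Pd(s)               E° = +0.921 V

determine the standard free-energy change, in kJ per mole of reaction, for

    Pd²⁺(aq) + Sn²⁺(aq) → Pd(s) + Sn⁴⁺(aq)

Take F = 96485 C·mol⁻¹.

In the reaction as written Pd²⁺(aq) is reduced, so the Pd²⁺/Pd couple is the cathode and Sn⁴⁺/Sn²⁺ is the anode.
E°cell = +0.921 − (+0.146) = +0.775 V; balancing electrons gives n = 2.
ΔG° = −nFE°cell = −(2)(96485)(+0.775) J/mol = −150 kJ/mol.

−150 kJ/mol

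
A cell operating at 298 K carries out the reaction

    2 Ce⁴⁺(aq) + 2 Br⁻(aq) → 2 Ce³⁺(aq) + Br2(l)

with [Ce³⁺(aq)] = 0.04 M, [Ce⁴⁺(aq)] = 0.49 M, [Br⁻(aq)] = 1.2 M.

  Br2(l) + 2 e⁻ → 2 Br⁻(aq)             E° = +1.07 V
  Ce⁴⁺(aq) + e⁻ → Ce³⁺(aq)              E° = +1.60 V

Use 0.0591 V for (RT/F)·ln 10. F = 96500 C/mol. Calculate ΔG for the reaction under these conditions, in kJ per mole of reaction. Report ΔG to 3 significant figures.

The standard cell potential is +1.60 − (+1.07) = +0.53 V, with n = 2 electrons in the balanced equation.
Here Q = [Ce³⁺(aq)]^2 / ([Ce⁴⁺(aq)]^2·[Br⁻(aq)]^2) = 0.00463 (log Q = −2.335), giving E = +0.53 − (0.0591/2)·(−2.335) = +0.5990 V.
ΔG = −nFE = −(2)(96500)(+0.5990) J/mol = −116 kJ/mol.

−116 kJ/mol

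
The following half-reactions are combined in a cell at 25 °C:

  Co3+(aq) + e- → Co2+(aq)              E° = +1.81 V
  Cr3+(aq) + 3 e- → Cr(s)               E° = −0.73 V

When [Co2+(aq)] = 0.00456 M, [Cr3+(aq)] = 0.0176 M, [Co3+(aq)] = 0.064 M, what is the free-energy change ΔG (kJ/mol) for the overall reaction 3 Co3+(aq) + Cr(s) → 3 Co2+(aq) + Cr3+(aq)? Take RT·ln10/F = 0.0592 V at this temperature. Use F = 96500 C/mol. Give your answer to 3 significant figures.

E°cell = +1.81 − (−0.73) = +2.54 V; the balanced reaction transfers n = 3 electrons.
The reaction quotient is ([Co2+(aq)]^3·[Cr3+(aq)]) / [Co3+(aq)]^3 = 6.37×10^−6; by Nernst, E = +2.54 − (0.0592/3)(−5.196) = +2.6425 V.
Then ΔG = −nFE = −3 × 96500 × +2.6425 J/mol = −765 kJ/mol.

−765 kJ/mol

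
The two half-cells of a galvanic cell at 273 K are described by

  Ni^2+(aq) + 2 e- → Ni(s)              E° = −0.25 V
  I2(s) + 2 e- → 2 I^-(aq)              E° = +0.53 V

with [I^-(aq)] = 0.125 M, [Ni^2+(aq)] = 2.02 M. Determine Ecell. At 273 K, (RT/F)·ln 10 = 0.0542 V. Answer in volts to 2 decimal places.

+0.82 V

The I₂/I⁻ couple has the more positive E°, so it is the cathode; Ni²⁺/Ni is the anode.
The standard potential is +0.53 − (−0.25) = +0.78 V and the balanced reaction transfers n = 2 electrons.
For the overall reaction I2(s) + Ni(s) → 2 I^-(aq) + Ni^2+(aq), Q = [I^-(aq)]^2·[Ni^2+(aq)] = 0.0316, giving log Q = −1.501.
E = E° − (0.0542/n)·log Q = +0.78 − (0.0542/2)(−1.501) = +0.82 V.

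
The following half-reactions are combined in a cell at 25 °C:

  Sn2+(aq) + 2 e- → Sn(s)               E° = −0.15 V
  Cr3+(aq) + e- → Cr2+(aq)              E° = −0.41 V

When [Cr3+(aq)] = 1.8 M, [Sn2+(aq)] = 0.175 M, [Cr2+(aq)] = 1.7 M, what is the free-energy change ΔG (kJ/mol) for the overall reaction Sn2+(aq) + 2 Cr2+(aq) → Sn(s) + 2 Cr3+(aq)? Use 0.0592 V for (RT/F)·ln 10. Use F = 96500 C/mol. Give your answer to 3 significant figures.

−45.6 kJ/mol

E°cell = −0.15 − (−0.41) = +0.26 V; the balanced reaction transfers n = 2 electrons.
Q = [Cr3+(aq)]^2 / ([Sn2+(aq)]·[Cr2+(aq)]^2) = 6.41, so log Q = 0.807 and E = +0.26 − (0.0592/2)(0.807) = +0.2361 V.
ΔG = −nFE = −(2)(96500)(+0.2361) J/mol = −45.6 kJ/mol.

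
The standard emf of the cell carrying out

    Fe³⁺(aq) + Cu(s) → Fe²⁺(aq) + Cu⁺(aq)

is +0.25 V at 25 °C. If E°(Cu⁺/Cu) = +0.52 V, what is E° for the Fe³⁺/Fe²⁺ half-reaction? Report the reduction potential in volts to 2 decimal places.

+0.77 V

In the reaction as written the Fe³⁺/Fe²⁺ couple is reduced (cathode) and Cu⁺/Cu is oxidized (anode), so E°cell = E°(Fe³⁺/Fe²⁺) − E°(Cu⁺/Cu).
E°(Fe³⁺/Fe²⁺) = E°cell + E°(anode) = +0.25 + (+0.52) = +0.77 V.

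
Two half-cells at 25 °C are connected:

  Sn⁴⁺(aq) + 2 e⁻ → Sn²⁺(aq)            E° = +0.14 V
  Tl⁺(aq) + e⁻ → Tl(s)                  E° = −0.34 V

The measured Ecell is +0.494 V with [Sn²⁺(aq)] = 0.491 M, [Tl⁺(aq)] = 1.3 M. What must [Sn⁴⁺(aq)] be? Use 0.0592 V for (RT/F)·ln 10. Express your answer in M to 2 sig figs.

With Sn⁴⁺/Sn²⁺ at the cathode and Tl⁺/Tl at the anode, E°cell = +0.14 − (−0.34) = +0.48 V (n = 2).
From the Nernst equation, log Q = n(E° − E)/0.0592 = 2·(+0.48 − (+0.494))/0.0592 = −0.473.
Balancing electrons gives Sn⁴⁺(aq) + 2 Tl(s) → Sn²⁺(aq) + 2 Tl⁺(aq); thus Q = ([Sn²⁺(aq)]·[Tl⁺(aq)]^2) / [Sn⁴⁺(aq)].
Isolating [Sn⁴⁺(aq)] in Q = 10^{−0.473} yields log [Sn⁴⁺(aq)] = 0.392, i.e. 2.5 M.

2.5 M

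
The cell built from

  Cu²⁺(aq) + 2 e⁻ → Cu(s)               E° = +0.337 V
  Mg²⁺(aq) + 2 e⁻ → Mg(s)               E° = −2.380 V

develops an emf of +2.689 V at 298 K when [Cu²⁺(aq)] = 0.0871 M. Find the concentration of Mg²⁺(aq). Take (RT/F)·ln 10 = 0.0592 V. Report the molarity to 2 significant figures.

0.77 M

Cu²⁺/Cu is the cathode (higher E°); E°cell = +0.337 − (−2.380) = +2.717 V with n = 2.
Since E = E° − (0.0592/n)·log Q, log Q = n(E° − E)/0.0592 = 0.946.
The balanced reaction is Cu²⁺(aq) + Mg(s) → Cu(s) + Mg²⁺(aq), so Q = [Mg²⁺(aq)] / [Cu²⁺(aq)].
Isolating [Mg²⁺(aq)] in Q = 10^{0.946} yields log [Mg²⁺(aq)] = −0.114, i.e. 0.77 M.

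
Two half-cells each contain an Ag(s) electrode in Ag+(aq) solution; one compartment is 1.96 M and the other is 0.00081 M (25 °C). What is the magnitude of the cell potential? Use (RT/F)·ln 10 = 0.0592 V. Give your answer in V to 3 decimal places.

For a concentration cell E°cell = 0, since both electrodes use the same couple.
The compartment with the higher Ag+(aq) concentration (1.96 M) acts as the cathode; ions are reduced there and produced at the dilute (0.00081 M) anode.
With n = 1, Ecell = −(0.0592/1)·log([dilute]/[conc]) = −(0.0592/1)·log(0.00081/1.96) = +0.200 V.

0.200 V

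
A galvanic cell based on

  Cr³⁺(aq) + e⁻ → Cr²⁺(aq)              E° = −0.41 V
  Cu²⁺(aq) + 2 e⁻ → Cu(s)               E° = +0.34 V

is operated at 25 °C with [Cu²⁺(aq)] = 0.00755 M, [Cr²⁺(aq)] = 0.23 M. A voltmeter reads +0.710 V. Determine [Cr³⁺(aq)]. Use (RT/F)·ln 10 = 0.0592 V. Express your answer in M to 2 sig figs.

0.095 M

With Cu²⁺/Cu at the cathode and Cr³⁺/Cr²⁺ at the anode, E°cell = +0.34 − (−0.41) = +0.75 V (n = 2).
Rearranging E = E° − (0.0592/n)·log Q gives log Q = 2(+0.75 − (+0.710))/0.0592 = 1.351.
For Cu²⁺(aq) + 2 Cr²⁺(aq) → Cu(s) + 2 Cr³⁺(aq), the reaction quotient is Q = [Cr³⁺(aq)]^2 / ([Cu²⁺(aq)]·[Cr²⁺(aq)]^2).
Substituting the known concentrations and solving, log [Cr³⁺(aq)] = −1.024 and [Cr³⁺(aq)] = 0.095 M.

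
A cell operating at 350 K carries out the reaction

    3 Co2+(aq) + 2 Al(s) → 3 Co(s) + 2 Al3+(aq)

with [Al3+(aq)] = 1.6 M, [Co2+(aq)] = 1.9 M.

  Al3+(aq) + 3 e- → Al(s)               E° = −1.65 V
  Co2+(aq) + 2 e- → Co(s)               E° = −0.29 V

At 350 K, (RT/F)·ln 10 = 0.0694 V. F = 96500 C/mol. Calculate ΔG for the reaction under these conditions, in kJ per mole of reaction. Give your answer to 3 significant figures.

E°cell = −0.29 − (−1.65) = +1.36 V; the balanced reaction transfers n = 6 electrons.
Q = [Al3+(aq)]^2 / [Co2+(aq)]^3 = 0.373, so log Q = −0.428 and E = +1.36 − (0.0694/6)(−0.428) = +1.3650 V.
ΔG = −nFE = −(6)(96500)(+1.3650) J/mol = −790 kJ/mol.

−790 kJ/mol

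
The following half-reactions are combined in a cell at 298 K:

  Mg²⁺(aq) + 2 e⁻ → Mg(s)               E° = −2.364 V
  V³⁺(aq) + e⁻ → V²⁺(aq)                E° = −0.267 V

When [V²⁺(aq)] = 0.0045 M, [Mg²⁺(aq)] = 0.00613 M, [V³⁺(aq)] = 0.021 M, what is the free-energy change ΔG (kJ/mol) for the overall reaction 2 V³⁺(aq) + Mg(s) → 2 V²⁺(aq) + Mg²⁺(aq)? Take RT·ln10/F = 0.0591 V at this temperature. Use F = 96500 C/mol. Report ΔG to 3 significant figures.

The standard cell potential is −0.267 − (−2.364) = +2.097 V, with n = 2 electrons in the balanced equation.
Q = ([V²⁺(aq)]^2·[Mg²⁺(aq)]) / [V³⁺(aq)]^2 = 0.000281, so log Q = −3.551 and E = +2.097 − (0.0591/2)(−3.551) = +2.2019 V.
ΔG = −nFE = −(2)(96500)(+2.2019) J/mol = −425 kJ/mol.

−425 kJ/mol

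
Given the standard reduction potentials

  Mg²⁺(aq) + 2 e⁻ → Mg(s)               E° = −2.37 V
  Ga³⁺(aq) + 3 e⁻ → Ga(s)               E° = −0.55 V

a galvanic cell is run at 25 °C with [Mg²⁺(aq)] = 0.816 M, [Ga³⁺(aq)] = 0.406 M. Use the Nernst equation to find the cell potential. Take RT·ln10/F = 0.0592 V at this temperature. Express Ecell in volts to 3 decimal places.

+1.815 V

The Ga³⁺/Ga couple has the more positive E°, so it is the cathode; Mg²⁺/Mg is the anode.
E°cell = E°cat − E°an = −0.55 − (−2.37) = +1.82 V; n = 6.
The balanced reaction is 2 Ga³⁺(aq) + 3 Mg(s) → 2 Ga(s) + 3 Mg²⁺(aq), so Q = [Mg²⁺(aq)]^3 / [Ga³⁺(aq)]^2 = 3.3 and log Q = 0.518.
E = E° − (0.0592/n)·log Q = +1.82 − (0.0592/6)(0.518) = +1.815 V.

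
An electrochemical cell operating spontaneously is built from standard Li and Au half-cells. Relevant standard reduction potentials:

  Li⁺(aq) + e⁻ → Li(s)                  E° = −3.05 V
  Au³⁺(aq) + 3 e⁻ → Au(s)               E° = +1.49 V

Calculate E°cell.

+4.54 V

The Au³⁺/Au couple has the higher E°, so Au ion is reduced (cathode) and Li is oxidized (anode).
E°cell = E°(cathode) − E°(anode) = +1.49 − (−3.05) = +4.54 V.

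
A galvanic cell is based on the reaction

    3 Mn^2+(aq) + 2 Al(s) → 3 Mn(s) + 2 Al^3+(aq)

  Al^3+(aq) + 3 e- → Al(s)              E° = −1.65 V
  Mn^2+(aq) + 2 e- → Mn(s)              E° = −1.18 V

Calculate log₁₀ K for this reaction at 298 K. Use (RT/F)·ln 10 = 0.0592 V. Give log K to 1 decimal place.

The Mn²⁺/Mn couple is reduced (cathode); E°cell = −1.18 − (−1.65) = +0.47 V with n = 6.
At equilibrium E = 0, so log K = nE°cell / 0.0592 = (6)(+0.47) / 0.0592 = 47.6.

log K = 47.6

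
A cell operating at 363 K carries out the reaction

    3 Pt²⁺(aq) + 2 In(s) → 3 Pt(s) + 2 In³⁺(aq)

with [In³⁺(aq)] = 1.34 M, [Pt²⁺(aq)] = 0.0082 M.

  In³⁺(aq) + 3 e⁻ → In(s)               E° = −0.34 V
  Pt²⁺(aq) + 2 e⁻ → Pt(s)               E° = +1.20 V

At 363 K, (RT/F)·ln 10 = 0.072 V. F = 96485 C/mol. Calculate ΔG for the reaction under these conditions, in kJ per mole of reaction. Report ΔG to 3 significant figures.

The standard cell potential is +1.20 − (−0.34) = +1.54 V, with n = 6 electrons in the balanced equation.
Q = [In³⁺(aq)]^2 / [Pt²⁺(aq)]^3 = 3.26×10^6, so log Q = 6.513 and E = +1.54 − (0.072/6)(6.513) = +1.4618 V.
Then ΔG = −nFE = −6 × 96485 × +1.4618 J/mol = −846 kJ/mol.

−846 kJ/mol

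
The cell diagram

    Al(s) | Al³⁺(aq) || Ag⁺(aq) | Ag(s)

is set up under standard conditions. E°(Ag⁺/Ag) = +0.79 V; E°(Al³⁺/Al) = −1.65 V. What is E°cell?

+2.44 V

By convention the left-hand electrode in cell notation is the anode (oxidation) and the right-hand electrode is the cathode (reduction).
E°cell = E°(right) − E°(left) = +0.79 − (−1.65) = +2.44 V.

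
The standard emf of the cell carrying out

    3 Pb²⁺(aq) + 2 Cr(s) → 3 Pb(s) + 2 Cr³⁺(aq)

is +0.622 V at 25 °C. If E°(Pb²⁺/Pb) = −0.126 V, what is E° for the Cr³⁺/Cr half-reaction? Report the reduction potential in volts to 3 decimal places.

In the reaction as written the Pb²⁺/Pb couple is reduced (cathode) and Cr³⁺/Cr is oxidized (anode), so E°cell = E°(Pb²⁺/Pb) − E°(Cr³⁺/Cr).
E°(Cr³⁺/Cr) = E°(cathode) − E°cell = −0.126 − (+0.622) = −0.748 V.

−0.748 V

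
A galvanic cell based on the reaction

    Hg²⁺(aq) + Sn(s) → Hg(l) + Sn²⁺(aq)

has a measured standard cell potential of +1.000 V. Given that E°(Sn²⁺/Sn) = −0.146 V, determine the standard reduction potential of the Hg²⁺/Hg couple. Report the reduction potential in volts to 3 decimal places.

In the reaction as written the Hg²⁺/Hg couple is reduced (cathode) and Sn²⁺/Sn is oxidized (anode), so E°cell = E°(Hg²⁺/Hg) − E°(Sn²⁺/Sn).
E°(Hg²⁺/Hg) = E°cell + E°(anode) = +1.000 + (−0.146) = +0.854 V.

+0.854 V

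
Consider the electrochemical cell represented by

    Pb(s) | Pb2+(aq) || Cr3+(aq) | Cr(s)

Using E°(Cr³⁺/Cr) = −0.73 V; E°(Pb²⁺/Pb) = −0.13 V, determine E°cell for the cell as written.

−0.60 V

By convention the left-hand electrode in cell notation is the anode (oxidation) and the right-hand electrode is the cathode (reduction).
E°cell = E°(right) − E°(left) = −0.73 − (−0.13) = −0.60 V.
The negative sign shows that, as written, the cell would require an external voltage to drive the reaction.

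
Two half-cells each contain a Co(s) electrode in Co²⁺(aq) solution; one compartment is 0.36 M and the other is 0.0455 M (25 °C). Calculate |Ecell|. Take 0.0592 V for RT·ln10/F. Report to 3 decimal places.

For a concentration cell E°cell = 0, since both electrodes use the same couple.
The compartment with the higher Co²⁺(aq) concentration (0.36 M) acts as the cathode; ions are reduced there and produced at the dilute (0.0455 M) anode.
With n = 2, Ecell = −(0.0592/2)·log([dilute]/[conc]) = −(0.0592/2)·log(0.0455/0.36) = +0.027 V.

0.027 V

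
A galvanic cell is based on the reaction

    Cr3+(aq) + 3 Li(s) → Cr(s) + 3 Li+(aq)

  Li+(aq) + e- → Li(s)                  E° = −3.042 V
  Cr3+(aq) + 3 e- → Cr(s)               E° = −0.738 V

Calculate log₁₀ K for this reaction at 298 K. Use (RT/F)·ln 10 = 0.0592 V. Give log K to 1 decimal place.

The Cr³⁺/Cr couple is reduced (cathode); E°cell = −0.738 − (−3.042) = +2.304 V with n = 3.
At equilibrium E = 0, so log K = nE°cell / 0.0592 = (3)(+2.304) / 0.0592 = 116.8.

log K = 116.8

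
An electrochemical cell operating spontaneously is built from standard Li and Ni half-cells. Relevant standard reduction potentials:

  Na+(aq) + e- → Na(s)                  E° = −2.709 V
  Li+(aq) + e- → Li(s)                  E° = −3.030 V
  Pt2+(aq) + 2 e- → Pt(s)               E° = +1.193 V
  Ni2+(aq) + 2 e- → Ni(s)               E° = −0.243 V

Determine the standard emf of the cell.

The Ni²⁺/Ni couple has the higher E°, so Ni ion is reduced (cathode) and Li is oxidized (anode).
E°cell = E°(cathode) − E°(anode) = −0.243 − (−3.030) = +2.787 V.

+2.787 V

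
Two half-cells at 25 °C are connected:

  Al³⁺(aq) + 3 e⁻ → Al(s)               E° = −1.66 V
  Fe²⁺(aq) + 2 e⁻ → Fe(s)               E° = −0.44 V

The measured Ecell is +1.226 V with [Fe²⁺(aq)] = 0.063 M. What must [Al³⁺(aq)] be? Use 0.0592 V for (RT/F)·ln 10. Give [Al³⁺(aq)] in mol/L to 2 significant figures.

The Fe²⁺/Fe couple has the larger reduction potential, so it is the cathode: E°cell = −0.44 − (−1.66) = +1.22 V and n = 6.
Since E = E° − (0.0592/n)·log Q, log Q = n(E° − E)/0.0592 = −0.608.
For 3 Fe²⁺(aq) + 2 Al(s) → 3 Fe(s) + 2 Al³⁺(aq), the reaction quotient is Q = [Al³⁺(aq)]^2 / [Fe²⁺(aq)]^3.
Solving for the unknown gives log [Al³⁺(aq)] = −2.105, so [Al³⁺(aq)] ≈ 0.0079 M.

0.0079 M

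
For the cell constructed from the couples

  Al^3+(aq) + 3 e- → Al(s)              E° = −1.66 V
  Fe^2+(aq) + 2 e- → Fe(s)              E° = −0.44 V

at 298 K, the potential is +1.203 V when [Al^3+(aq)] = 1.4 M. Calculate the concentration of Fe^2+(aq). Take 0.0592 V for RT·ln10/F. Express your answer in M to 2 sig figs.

With Fe²⁺/Fe at the cathode and Al³⁺/Al at the anode, E°cell = −0.44 − (−1.66) = +1.22 V (n = 6).
Rearranging E = E° − (0.0592/n)·log Q gives log Q = 6(+1.22 − (+1.203))/0.0592 = 1.723.
The balanced reaction is 3 Fe^2+(aq) + 2 Al(s) → 3 Fe(s) + 2 Al^3+(aq), so Q = [Al^3+(aq)]^2 / [Fe^2+(aq)]^3.
Isolating [Fe^2+(aq)] in Q = 10^{1.723} yields log [Fe^2+(aq)] = −0.477, i.e. 0.33 M.

0.33 M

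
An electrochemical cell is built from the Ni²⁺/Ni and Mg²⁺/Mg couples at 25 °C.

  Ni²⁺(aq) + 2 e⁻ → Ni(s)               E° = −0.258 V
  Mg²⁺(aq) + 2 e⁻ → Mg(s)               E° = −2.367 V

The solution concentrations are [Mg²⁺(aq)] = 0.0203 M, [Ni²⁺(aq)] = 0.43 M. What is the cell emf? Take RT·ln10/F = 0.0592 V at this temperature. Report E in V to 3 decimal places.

+2.148 V

The Ni²⁺/Ni couple has the more positive E°, so it is the cathode; Mg²⁺/Mg is the anode.
The standard potential is −0.258 − (−2.367) = +2.109 V and the balanced reaction transfers n = 2 electrons.
Balancing gives Ni²⁺(aq) + Mg(s) → Ni(s) + Mg²⁺(aq); hence Q = [Mg²⁺(aq)] / [Ni²⁺(aq)] = 0.0472 (log Q = −1.326).
Applying E = E° − (RT ln10/nF)·log Q gives +2.109 − (0.0592/2)(−1.326) = +2.148 V.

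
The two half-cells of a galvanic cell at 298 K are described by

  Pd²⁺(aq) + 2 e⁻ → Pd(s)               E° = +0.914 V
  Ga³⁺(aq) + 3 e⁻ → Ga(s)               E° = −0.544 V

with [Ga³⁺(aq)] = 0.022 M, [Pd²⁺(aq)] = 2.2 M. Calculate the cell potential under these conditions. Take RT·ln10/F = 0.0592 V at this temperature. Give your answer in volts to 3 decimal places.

Since E°(Pd²⁺/Pd) > E°(Ga³⁺/Ga), Pd²⁺/Pd serves as the cathode.
The standard potential is +0.914 − (−0.544) = +1.458 V and the balanced reaction transfers n = 6 electrons.
The balanced reaction is 3 Pd²⁺(aq) + 2 Ga(s) → 3 Pd(s) + 2 Ga³⁺(aq), so Q = [Ga³⁺(aq)]^2 / [Pd²⁺(aq)]^3 = 4.55×10^−5 and log Q = −4.342.
By the Nernst equation, E = +1.458 − (0.0592/6)·(−4.342) = +1.501 V.

+1.501 V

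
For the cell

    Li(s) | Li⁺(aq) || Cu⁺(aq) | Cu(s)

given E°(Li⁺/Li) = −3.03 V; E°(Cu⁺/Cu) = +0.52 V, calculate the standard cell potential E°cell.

By convention the left-hand electrode in cell notation is the anode (oxidation) and the right-hand electrode is the cathode (reduction).
E°cell = E°(right) − E°(left) = +0.52 − (−3.03) = +3.55 V.

+3.55 V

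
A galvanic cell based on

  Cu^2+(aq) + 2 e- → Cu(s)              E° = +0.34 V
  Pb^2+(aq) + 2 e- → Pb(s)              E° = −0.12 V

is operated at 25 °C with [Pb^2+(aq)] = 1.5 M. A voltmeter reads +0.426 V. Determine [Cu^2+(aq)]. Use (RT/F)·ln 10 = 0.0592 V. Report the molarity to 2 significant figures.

0.11 M

The Cu²⁺/Cu couple has the larger reduction potential, so it is the cathode: E°cell = +0.34 − (−0.12) = +0.46 V and n = 2.
From the Nernst equation, log Q = n(E° − E)/0.0592 = 2·(+0.46 − (+0.426))/0.0592 = 1.149.
For Cu^2+(aq) + Pb(s) → Cu(s) + Pb^2+(aq), the reaction quotient is Q = [Pb^2+(aq)] / [Cu^2+(aq)].
Solving for the unknown gives log [Cu^2+(aq)] = −0.973, so [Cu^2+(aq)] ≈ 0.11 M.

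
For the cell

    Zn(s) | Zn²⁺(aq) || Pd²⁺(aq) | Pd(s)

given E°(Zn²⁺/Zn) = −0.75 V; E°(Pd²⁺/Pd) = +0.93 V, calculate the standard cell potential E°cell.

By convention the left-hand electrode in cell notation is the anode (oxidation) and the right-hand electrode is the cathode (reduction).
E°cell = E°(right) − E°(left) = +0.93 − (−0.75) = +1.68 V.

+1.68 V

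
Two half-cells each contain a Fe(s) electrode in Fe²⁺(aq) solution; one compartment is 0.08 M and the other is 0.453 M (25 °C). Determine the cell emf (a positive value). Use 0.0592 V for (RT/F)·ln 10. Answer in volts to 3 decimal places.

0.022 V

For a concentration cell E°cell = 0, since both electrodes use the same couple.
The compartment with the higher Fe²⁺(aq) concentration (0.453 M) acts as the cathode; ions are reduced there and produced at the dilute (0.08 M) anode.
With n = 2, Ecell = −(0.0592/2)·log([dilute]/[conc]) = −(0.0592/2)·log(0.08/0.453) = +0.022 V.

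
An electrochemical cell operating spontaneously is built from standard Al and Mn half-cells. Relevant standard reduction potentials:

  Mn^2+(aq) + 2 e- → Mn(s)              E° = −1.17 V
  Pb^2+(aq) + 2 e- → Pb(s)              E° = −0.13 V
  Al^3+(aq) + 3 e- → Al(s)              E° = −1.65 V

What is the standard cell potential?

Of the two couples in this cell, the one with the more positive reduction potential is reduced at the cathode: here that is Mn²⁺/Mn (−1.17 V); Al³⁺/Al (−1.65 V) is the anode.
E°cell = E°(cathode) − E°(anode) = −1.17 − (−1.65) = +0.48 V.

+0.48 V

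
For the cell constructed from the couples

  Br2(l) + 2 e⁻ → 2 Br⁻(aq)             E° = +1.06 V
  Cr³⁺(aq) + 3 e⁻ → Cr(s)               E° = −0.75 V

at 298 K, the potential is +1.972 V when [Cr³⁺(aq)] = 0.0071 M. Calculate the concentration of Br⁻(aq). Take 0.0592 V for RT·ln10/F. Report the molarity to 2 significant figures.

0.0095 M

The Br₂/Br⁻ couple has the larger reduction potential, so it is the cathode: E°cell = +1.06 − (−0.75) = +1.81 V and n = 6.
Since E = E° − (0.0592/n)·log Q, log Q = n(E° − E)/0.0592 = −16.419.
The balanced reaction is 3 Br2(l) + 2 Cr(s) → 6 Br⁻(aq) + 2 Cr³⁺(aq), so Q = [Br⁻(aq)]^6·[Cr³⁺(aq)]^2.
Substituting the known concentrations and solving, log [Br⁻(aq)] = −2.020 and [Br⁻(aq)] = 0.0095 M.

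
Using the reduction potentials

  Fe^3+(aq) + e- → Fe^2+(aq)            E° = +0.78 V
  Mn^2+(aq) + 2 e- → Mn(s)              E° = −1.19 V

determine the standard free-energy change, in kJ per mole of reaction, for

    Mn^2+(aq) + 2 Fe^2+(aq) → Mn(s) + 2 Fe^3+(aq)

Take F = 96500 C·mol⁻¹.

In the reaction as written Mn^2+(aq) is reduced, so the Mn²⁺/Mn couple is the cathode and Fe³⁺/Fe²⁺ is the anode.
E°cell = −1.19 − (+0.78) = −1.97 V; balancing electrons gives n = 2.
ΔG° = −nFE°cell = −(2)(96500)(−1.97) J/mol = +380 kJ/mol.

+380 kJ/mol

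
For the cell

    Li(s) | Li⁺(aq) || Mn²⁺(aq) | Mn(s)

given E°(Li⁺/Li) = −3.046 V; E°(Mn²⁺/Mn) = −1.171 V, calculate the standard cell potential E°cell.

+1.875 V

By convention the left-hand electrode in cell notation is the anode (oxidation) and the right-hand electrode is the cathode (reduction).
E°cell = E°(right) − E°(left) = −1.171 − (−3.046) = +1.875 V.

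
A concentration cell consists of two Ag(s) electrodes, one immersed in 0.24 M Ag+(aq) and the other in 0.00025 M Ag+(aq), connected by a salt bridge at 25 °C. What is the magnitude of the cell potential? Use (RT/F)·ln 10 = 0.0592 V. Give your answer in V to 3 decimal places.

0.177 V

For a concentration cell E°cell = 0, since both electrodes use the same couple.
The compartment with the higher Ag+(aq) concentration (0.24 M) acts as the cathode; ions are reduced there and produced at the dilute (0.00025 M) anode.
With n = 1, Ecell = −(0.0592/1)·log([dilute]/[conc]) = −(0.0592/1)·log(0.00025/0.24) = +0.177 V.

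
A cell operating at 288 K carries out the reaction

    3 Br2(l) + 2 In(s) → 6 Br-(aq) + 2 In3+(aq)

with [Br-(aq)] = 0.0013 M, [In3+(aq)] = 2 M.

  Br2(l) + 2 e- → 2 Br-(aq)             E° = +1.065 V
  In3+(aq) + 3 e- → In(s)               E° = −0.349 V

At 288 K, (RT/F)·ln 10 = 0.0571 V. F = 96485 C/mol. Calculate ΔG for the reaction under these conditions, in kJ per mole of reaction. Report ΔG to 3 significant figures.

−911 kJ/mol

The standard cell potential is +1.065 − (−0.349) = +1.414 V, with n = 6 electrons in the balanced equation.
Here Q = [Br-(aq)]^6·[In3+(aq)]^2 = 1.93×10^−17 (log Q = −16.714), giving E = +1.414 − (0.0571/6)·(−16.714) = +1.5731 V.
ΔG = −nFE = −(6)(96485)(+1.5731) J/mol = −911 kJ/mol.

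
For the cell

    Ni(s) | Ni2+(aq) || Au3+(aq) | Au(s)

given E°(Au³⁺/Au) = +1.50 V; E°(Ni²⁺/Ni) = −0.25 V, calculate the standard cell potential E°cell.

+1.75 V

By convention the left-hand electrode in cell notation is the anode (oxidation) and the right-hand electrode is the cathode (reduction).
E°cell = E°(right) − E°(left) = +1.50 − (−0.25) = +1.75 V.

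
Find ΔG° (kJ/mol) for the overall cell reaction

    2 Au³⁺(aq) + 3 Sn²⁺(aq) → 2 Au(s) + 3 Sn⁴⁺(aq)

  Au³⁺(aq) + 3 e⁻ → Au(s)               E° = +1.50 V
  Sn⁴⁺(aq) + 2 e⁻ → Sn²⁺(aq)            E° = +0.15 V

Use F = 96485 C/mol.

−782 kJ/mol

In the reaction as written Au³⁺(aq) is reduced, so the Au³⁺/Au couple is the cathode and Sn⁴⁺/Sn²⁺ is the anode.
E°cell = +1.50 − (+0.15) = +1.35 V; balancing electrons gives n = 6.
ΔG° = −nFE°cell = −(6)(96485)(+1.35) J/mol = −782 kJ/mol.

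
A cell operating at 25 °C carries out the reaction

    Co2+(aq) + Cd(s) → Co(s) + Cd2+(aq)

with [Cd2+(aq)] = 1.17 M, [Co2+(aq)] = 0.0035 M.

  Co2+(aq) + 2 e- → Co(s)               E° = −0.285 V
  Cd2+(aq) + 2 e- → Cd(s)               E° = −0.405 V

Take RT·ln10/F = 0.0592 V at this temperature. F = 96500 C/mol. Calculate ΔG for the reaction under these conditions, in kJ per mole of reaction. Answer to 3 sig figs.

The standard cell potential is −0.285 − (−0.405) = +0.120 V, with n = 2 electrons in the balanced equation.
The reaction quotient is [Cd2+(aq)] / [Co2+(aq)] = 334; by Nernst, E = +0.120 − (0.0592/2)(2.524) = +0.0453 V.
Then ΔG = −nFE = −2 × 96500 × +0.0453 J/mol = −8.74 kJ/mol.

−8.74 kJ/mol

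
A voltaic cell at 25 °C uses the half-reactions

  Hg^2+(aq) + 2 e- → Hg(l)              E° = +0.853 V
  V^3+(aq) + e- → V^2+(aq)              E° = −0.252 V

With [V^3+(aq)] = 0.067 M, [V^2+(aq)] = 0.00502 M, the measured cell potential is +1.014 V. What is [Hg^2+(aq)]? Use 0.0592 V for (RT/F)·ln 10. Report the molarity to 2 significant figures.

0.15 M

With Hg²⁺/Hg at the cathode and V³⁺/V²⁺ at the anode, E°cell = +0.853 − (−0.252) = +1.105 V (n = 2).
Rearranging E = E° − (0.0592/n)·log Q gives log Q = 2(+1.105 − (+1.014))/0.0592 = 3.074.
Balancing electrons gives Hg^2+(aq) + 2 V^2+(aq) → Hg(l) + 2 V^3+(aq); thus Q = [V^3+(aq)]^2 / ([Hg^2+(aq)]·[V^2+(aq)]^2).
Substituting the known concentrations and solving, log [Hg^2+(aq)] = −0.823 and [Hg^2+(aq)] = 0.15 M.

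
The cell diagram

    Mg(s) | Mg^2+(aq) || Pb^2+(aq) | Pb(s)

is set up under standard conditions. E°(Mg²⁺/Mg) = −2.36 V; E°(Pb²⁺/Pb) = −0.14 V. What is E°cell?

+2.22 V

By convention the left-hand electrode in cell notation is the anode (oxidation) and the right-hand electrode is the cathode (reduction).
E°cell = E°(right) − E°(left) = −0.14 − (−2.36) = +2.22 V.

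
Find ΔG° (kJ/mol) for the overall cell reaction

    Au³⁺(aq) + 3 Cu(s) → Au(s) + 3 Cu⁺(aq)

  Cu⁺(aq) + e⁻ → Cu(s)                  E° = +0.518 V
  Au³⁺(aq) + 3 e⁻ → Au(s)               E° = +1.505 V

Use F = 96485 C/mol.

−286 kJ/mol

In the reaction as written Au³⁺(aq) is reduced, so the Au³⁺/Au couple is the cathode and Cu⁺/Cu is the anode.
E°cell = +1.505 − (+0.518) = +0.987 V; balancing electrons gives n = 3.
ΔG° = −nFE°cell = −(3)(96485)(+0.987) J/mol = −286 kJ/mol.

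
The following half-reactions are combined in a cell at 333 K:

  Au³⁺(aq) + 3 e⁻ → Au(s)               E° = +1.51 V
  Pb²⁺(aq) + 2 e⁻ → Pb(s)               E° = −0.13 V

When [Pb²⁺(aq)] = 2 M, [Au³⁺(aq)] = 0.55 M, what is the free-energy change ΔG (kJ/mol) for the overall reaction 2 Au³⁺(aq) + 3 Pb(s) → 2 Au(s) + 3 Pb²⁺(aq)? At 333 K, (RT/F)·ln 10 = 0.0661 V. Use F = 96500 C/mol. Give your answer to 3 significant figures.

−940 kJ/mol

E°cell = +1.51 − (−0.13) = +1.64 V; the balanced reaction transfers n = 6 electrons.
Q = [Pb²⁺(aq)]^3 / [Au³⁺(aq)]^2 = 26.4, so log Q = 1.422 and E = +1.64 − (0.0661/6)(1.422) = +1.6243 V.
ΔG = −nFE = −(6)(96500)(+1.6243) J/mol = −940 kJ/mol.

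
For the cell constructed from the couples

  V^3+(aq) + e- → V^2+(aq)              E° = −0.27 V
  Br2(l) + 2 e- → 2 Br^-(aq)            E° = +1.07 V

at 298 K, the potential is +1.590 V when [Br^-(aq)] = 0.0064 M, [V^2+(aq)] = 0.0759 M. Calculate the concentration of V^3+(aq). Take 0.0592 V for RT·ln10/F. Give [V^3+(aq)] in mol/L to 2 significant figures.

0.00071 M

The Br₂/Br⁻ couple has the larger reduction potential, so it is the cathode: E°cell = +1.07 − (−0.27) = +1.34 V and n = 2.
Since E = E° − (0.0592/n)·log Q, log Q = n(E° − E)/0.0592 = −8.446.
For Br2(l) + 2 V^2+(aq) → 2 Br^-(aq) + 2 V^3+(aq), the reaction quotient is Q = ([Br^-(aq)]^2·[V^3+(aq)]^2) / [V^2+(aq)]^2.
Substituting the known concentrations and solving, log [V^3+(aq)] = −3.149 and [V^3+(aq)] = 0.00071 M.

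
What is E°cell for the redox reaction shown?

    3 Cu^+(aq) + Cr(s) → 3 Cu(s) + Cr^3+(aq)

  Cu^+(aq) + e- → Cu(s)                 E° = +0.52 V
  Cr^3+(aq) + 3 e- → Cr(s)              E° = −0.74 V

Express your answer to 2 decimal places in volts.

In the reaction as written, Cu^+(aq) is reduced (cathode) and Cr^3+(aq) is produced by oxidation at the anode.
E°cell = E°(cathode) − E°(anode) = +0.52 − (−0.74) = +1.26 V.

+1.26 V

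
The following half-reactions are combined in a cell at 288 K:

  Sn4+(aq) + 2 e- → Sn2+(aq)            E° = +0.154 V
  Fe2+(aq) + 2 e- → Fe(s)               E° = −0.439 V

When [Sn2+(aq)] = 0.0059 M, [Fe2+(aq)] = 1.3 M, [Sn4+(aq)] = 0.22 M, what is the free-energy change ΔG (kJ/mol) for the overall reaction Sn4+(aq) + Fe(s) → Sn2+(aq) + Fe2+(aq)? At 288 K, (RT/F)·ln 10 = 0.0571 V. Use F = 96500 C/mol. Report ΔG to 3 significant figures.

E°cell = +0.154 − (−0.439) = +0.593 V; the balanced reaction transfers n = 2 electrons.
Here Q = ([Sn2+(aq)]·[Fe2+(aq)]) / [Sn4+(aq)] = 0.0349 (log Q = −1.458), giving E = +0.593 − (0.0571/2)·(−1.458) = +0.6346 V.
Then ΔG = −nFE = −2 × 96500 × +0.6346 J/mol = −122 kJ/mol.

−122 kJ/mol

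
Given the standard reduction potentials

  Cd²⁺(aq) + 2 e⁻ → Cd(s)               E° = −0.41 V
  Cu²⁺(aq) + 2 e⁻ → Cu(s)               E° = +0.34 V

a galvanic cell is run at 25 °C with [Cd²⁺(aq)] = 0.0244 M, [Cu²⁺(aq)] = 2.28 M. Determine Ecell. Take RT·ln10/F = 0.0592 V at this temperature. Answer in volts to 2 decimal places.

+0.81 V

The Cu²⁺/Cu couple has the more positive E°, so it is the cathode; Cd²⁺/Cd is the anode.
The standard potential is +0.34 − (−0.41) = +0.75 V and the balanced reaction transfers n = 2 electrons.
The balanced reaction is Cu²⁺(aq) + Cd(s) → Cu(s) + Cd²⁺(aq), so Q = [Cd²⁺(aq)] / [Cu²⁺(aq)] = 0.0107 and log Q = −1.971.
By the Nernst equation, E = +0.75 − (0.0592/2)·(−1.971) = +0.81 V.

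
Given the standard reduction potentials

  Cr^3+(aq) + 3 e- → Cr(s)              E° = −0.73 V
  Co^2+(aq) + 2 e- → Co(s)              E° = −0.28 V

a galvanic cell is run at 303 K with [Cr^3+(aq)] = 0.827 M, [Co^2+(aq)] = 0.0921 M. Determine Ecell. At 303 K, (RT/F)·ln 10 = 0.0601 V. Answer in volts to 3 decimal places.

+0.421 V

The Co²⁺/Co couple has the more positive E°, so it is the cathode; Cr³⁺/Cr is the anode.
The standard potential is −0.28 − (−0.73) = +0.45 V and the balanced reaction transfers n = 6 electrons.
Balancing gives 3 Co^2+(aq) + 2 Cr(s) → 3 Co(s) + 2 Cr^3+(aq); hence Q = [Cr^3+(aq)]^2 / [Co^2+(aq)]^3 = 875 (log Q = 2.942).
Applying E = E° − (RT ln10/nF)·log Q gives +0.45 − (0.0601/6)(2.942) = +0.421 V.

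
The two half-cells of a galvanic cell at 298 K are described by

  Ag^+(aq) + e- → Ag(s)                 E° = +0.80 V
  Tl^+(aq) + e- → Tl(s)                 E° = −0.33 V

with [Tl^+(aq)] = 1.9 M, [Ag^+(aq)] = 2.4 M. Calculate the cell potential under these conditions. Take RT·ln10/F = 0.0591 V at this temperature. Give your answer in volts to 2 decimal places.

+1.14 V

Ag⁺/Ag is reduced (cathode, E° = +0.80 V) and Tl⁺/Tl is oxidized (anode).
E°cell = +0.80 − (−0.33) = +1.13 V, with n = 1 electron transferred.
The balanced reaction is Ag^+(aq) + Tl(s) → Ag(s) + Tl^+(aq), so Q = [Tl^+(aq)] / [Ag^+(aq)] = 0.792 and log Q = −0.101.
By the Nernst equation, E = +1.13 − (0.0591/1)·(−0.101) = +1.14 V.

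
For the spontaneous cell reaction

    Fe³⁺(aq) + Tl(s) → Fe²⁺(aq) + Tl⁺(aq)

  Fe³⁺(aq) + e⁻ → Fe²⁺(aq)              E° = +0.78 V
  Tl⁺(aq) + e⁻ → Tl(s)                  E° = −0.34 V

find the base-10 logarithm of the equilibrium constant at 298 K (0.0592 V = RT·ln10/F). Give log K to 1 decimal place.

log K = 18.9

The Fe³⁺/Fe²⁺ couple is reduced (cathode); E°cell = +0.78 − (−0.34) = +1.12 V with n = 1.
At equilibrium E = 0, so log K = nE°cell / 0.0592 = (1)(+1.12) / 0.0592 = 18.9.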